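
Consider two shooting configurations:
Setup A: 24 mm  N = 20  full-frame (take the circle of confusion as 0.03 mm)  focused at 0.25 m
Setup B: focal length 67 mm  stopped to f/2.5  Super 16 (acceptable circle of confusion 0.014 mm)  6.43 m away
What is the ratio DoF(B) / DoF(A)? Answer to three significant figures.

5.13

Setup A: H = 24²/(20×0.03) + 24 ≈ 984.0 mm; DoF = Df − Dn = 326.98 − 202.36 ≈ 124.62 mm.
Setup B: H = 67²/(2.5×0.014) + 67 ≈ 128324.1 mm; DoF = Df − Dn = 6765.65 − 6126.08 ≈ 639.57 mm.
Ratio = 639.57 / 124.62 ≈ 5.13.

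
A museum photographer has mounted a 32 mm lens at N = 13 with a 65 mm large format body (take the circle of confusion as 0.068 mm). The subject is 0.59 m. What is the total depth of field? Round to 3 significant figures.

0.740 m

Hyperfocal distance H = f²/(N·c) + f = 32²/(13 × 0.068) + 32 = 1024/0.884 + 32 ≈ 1190.4 mm ≈ 1.190 m.
Near limit Dn = s·(H − f)/(H + s − 2f) = 590 × (1190.4 − 32) / (1190.4 + 590 − 2 × 32) = 590 × 1158.4 / 1716.4 ≈ 398.19 mm.
Far limit Df = s·(H − f)/(H − s) = 590 × (1190.4 − 32) / (1190.4 − 590) = 590 × 1158.4 / 600.4 ≈ 1138.36 mm.
Depth of field = Df − Dn = 1138.36 − 398.19 ≈ 740.17 mm ≈ 0.740 m.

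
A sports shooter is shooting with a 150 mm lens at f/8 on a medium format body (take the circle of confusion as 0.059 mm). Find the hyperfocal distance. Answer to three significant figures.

47.8 m

Hyperfocal distance H = f²/(N·c) + f = 150²/(8 × 0.059) + 150 = 22500/0.472 + 150 ≈ 47819.5 mm ≈ 47.8 m.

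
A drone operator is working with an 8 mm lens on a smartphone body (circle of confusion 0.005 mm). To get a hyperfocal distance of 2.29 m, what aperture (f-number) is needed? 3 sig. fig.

f/5.61

Rearrange H = f²/(N·c) + f for N: N = f² / ((H − f)·c).
N = 8² / ((2290 − 8) × 0.005) = 64 / 11.41 ≈ 5.61.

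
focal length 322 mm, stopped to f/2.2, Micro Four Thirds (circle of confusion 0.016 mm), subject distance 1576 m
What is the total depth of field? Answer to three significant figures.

2360 m

Hyperfocal distance H = f²/(N·c) + f = 322²/(2.2 × 0.016) + 322 = 103684/0.0352 + 322 ≈ 2945890.2 mm ≈ 2946 m.
Near limit Dn = s·(H − f)/(H + s − 2f) = 1576000 × (2945890.2 − 322) / (2945890.2 + 1576000 − 2 × 322) = 1576000 × 2945568.2 / 4521246.2 ≈ 1026756 mm.
Far limit Df = s·(H − f)/(H − s) = 1576000 × (2945890.2 − 322) / (2945890.2 − 1576000) = 1576000 × 2945568.2 / 1369890.2 ≈ 3388750 mm.
Depth of field = Df − Dn = 3388750 − 1026756 ≈ 2361994 mm ≈ 2360 m.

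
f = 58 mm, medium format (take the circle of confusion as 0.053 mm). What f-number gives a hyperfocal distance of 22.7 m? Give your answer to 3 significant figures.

Rearrange H = f²/(N·c) + f for N: N = f² / ((H − f)·c).
N = 58² / ((22700 − 58) × 0.053) = 3364 / 1200 ≈ 2.80.

f/2.80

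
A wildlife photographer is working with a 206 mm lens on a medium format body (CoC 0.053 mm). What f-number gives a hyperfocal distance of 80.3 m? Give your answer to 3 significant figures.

f/10

Rearrange H = f²/(N·c) + f for N: N = f² / ((H − f)·c).
N = 206² / ((80300 − 206) × 0.053) = 42436 / 4245 ≈ 10.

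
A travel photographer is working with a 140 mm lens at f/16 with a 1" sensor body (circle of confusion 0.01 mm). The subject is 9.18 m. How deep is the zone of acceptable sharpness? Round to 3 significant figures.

Hyperfocal distance H = f²/(N·c) + f = 140²/(16 × 0.01) + 140 = 19600/0.16 + 140 ≈ 122640.0 mm ≈ 122.6 m.
Near limit Dn = s·(H − f)/(H + s − 2f) = 9180 × (122640.0 − 140) / (122640.0 + 9180 − 2 × 140) = 9180 × 122500.0 / 131540.0 ≈ 8549.1 mm.
Far limit Df = s·(H − f)/(H − s) = 9180 × (122640.0 − 140) / (122640.0 − 9180) = 9180 × 122500.0 / 113460.0 ≈ 9911.4 mm.
Depth of field = Df − Dn = 9911.4 − 8549.1 ≈ 1362.3 mm ≈ 1.36 m.

1.36 m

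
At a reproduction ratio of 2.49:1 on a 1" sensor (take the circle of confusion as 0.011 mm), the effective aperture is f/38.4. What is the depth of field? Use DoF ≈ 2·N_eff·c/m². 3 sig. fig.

0.136 mm

At magnification m, DoF ≈ 2·N_eff·c/m² = 2 × 38.4 × 0.011 / 2.49² = 0.8448 / 6.2 ≈ 0.136 mm.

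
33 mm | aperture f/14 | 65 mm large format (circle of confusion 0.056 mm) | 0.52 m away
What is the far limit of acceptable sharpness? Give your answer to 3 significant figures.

0.801 m

Hyperfocal distance H = f²/(N·c) + f = 33²/(14 × 0.056) + 33 = 1089/0.784 + 33 ≈ 1422.0 mm ≈ 1.422 m.
Far limit Df = s·(H − f)/(H − s) = 520 × (1422.0 − 33) / (1422.0 − 520) = 520 × 1389.0 / 902.0 ≈ 800.74 mm ≈ 0.801 m.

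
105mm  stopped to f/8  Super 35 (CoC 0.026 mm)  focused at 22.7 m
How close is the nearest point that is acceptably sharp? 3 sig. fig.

15.9 m

Hyperfocal distance H = f²/(N·c) + f = 105²/(8 × 0.026) + 105 = 11025/0.208 + 105 ≈ 53109.8 mm ≈ 53.11 m.
Near limit Dn = s·(H − f)/(H + s − 2f) = 22700 × (53109.8 − 105) / (53109.8 + 22700 − 2 × 105) = 22700 × 53004.8 / 75599.8 ≈ 15916 mm ≈ 15.9 m.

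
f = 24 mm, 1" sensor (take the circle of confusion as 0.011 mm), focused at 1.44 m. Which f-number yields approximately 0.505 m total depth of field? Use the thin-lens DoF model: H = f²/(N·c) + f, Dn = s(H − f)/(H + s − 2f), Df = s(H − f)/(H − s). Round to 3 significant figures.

f/6.30

Write h = H − f = f²/(N·c). The thin-lens limits are Dn = s·h/(h + (s−f)) and Df = s·h/(h − (s−f)), so DoF = Df − Dn = 2·s·(s−f)·h / (h² − (s−f)²).
That is a quadratic in h: DoF·h² − 2·s·(s−f)·h − DoF·(s−f)² = 0 ⇒ h = (s−f)·(s + √(s² + DoF²)) / DoF = 1416 × (1440 + √(1440² + 505²)) / 505 = 1416 × (1440 + 1525.98) / 505 ≈ 8316.5 mm.
Then N = f²/(c·h) = 24² / (0.011 × 8316.5) = 576 / 91.481 ≈ 6.30.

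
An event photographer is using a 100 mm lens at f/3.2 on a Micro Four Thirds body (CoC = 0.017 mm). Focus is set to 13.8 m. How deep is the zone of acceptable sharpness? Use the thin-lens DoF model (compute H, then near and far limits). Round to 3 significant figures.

Hyperfocal distance H = f²/(N·c) + f = 100²/(3.2 × 0.017) + 100 = 10000/0.0544 + 100 ≈ 183923.5 mm ≈ 183.9 m.
Near limit Dn = s·(H − f)/(H + s − 2f) = 13800 × (183923.5 − 100) / (183923.5 + 13800 − 2 × 100) = 13800 × 183823.5 / 197523.5 ≈ 12842.8 mm.
Far limit Df = s·(H − f)/(H − s) = 13800 × (183923.5 − 100) / (183923.5 − 13800) = 13800 × 183823.5 / 170123.5 ≈ 14911.3 mm.
Depth of field = Df − Dn = 14911.3 − 12842.8 ≈ 2068.5 mm ≈ 2.07 m.

2.07 m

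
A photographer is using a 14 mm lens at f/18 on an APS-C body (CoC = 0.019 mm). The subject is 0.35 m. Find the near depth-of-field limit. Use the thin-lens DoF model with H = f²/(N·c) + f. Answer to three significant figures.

221 mm

Hyperfocal distance H = f²/(N·c) + f = 14²/(18 × 0.019) + 14 = 196/0.342 + 14 ≈ 587.1 mm ≈ 0.587 m.
Near limit Dn = s·(H − f)/(H + s − 2f) = 350 × (587.1 − 14) / (587.1 + 350 − 2 × 14) = 350 × 573.1 / 909.1 ≈ 220.64 mm.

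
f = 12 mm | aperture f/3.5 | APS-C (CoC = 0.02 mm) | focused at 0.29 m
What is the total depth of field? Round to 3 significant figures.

Hyperfocal distance H = f²/(N·c) + f = 12²/(3.5 × 0.02) + 12 = 144/0.07 + 12 ≈ 2069.1 mm ≈ 2.069 m.
Near limit Dn = s·(H − f)/(H + s − 2f) = 290 × (2069.1 − 12) / (2069.1 + 290 − 2 × 12) = 290 × 2057.1 / 2335.1 ≈ 255.475 mm.
Far limit Df = s·(H − f)/(H − s) = 290 × (2069.1 − 12) / (2069.1 − 290) = 290 × 2057.1 / 1779.1 ≈ 335.314 mm.
Depth of field = Df − Dn = 335.314 − 255.475 ≈ 79.839 mm.

79.8 mm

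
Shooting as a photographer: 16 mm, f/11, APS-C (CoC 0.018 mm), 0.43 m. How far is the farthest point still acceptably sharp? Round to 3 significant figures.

Hyperfocal distance H = f²/(N·c) + f = 16²/(11 × 0.018) + 16 = 256/0.198 + 16 ≈ 1308.9 mm ≈ 1.309 m.
Far limit Df = s·(H − f)/(H − s) = 430 × (1308.9 − 16) / (1308.9 − 430) = 430 × 1292.9 / 878.9 ≈ 632.54 mm ≈ 0.633 m.

0.633 m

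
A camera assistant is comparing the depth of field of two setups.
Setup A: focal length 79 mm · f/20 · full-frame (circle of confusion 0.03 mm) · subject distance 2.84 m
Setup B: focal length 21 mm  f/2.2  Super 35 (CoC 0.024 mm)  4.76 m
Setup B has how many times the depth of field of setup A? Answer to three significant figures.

4.91

Setup A: H = 79²/(20×0.03) + 79 ≈ 10480.7 mm; DoF = Df − Dn = 3866.3 − 2244.3 ≈ 1622.0 mm.
Setup B: H = 21²/(2.2×0.024) + 21 ≈ 8373.3 mm; DoF = Df − Dn = 11003.0 − 3036.9 ≈ 7966.1 mm.
Ratio = 7966.1 / 1622.0 ≈ 4.91.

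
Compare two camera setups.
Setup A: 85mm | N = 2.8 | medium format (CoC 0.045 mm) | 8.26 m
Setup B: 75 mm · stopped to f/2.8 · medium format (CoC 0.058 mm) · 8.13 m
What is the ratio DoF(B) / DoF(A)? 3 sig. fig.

Setup A: H = 85²/(2.8×0.045) + 85 ≈ 57426.3 mm; DoF = Df − Dn = 9633.4 − 7229.3 ≈ 2404.1 mm.
Setup B: H = 75²/(2.8×0.058) + 75 ≈ 34711.7 mm; DoF = Df − Dn = 10593.6 − 6596.0 ≈ 3997.6 mm.
Ratio = 3997.6 / 2404.1 ≈ 1.66.

1.66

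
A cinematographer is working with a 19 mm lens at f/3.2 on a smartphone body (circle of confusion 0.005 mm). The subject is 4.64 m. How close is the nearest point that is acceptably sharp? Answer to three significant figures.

Hyperfocal distance H = f²/(N·c) + f = 19²/(3.2 × 0.005) + 19 = 361/0.016 + 19 ≈ 22581.5 mm ≈ 22.58 m.
Near limit Dn = s·(H − f)/(H + s − 2f) = 4640 × (22581.5 − 19) / (22581.5 + 4640 − 2 × 19) = 4640 × 22562.5 / 27183.5 ≈ 3851.2 mm ≈ 3.85 m.

3.85 m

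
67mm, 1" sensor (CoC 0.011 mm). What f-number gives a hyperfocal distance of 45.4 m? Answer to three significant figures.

Rearrange H = f²/(N·c) + f for N: N = f² / ((H − f)·c).
N = 67² / ((45400 − 67) × 0.011) = 4489 / 498.7 ≈ 9.

f/9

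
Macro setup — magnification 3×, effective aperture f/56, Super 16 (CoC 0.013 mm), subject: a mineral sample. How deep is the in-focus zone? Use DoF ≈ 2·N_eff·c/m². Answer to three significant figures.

0.162 mm

At magnification m, DoF ≈ 2·N_eff·c/m² = 2 × 56 × 0.013 / 3² = 1.456 / 9 ≈ 0.162 mm.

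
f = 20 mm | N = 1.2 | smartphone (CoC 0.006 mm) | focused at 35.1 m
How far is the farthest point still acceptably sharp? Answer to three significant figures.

Hyperfocal distance H = f²/(N·c) + f = 20²/(1.2 × 0.006) + 20 = 400/0.0072 + 20 ≈ 55575.6 mm ≈ 55.58 m.
Far limit Df = s·(H − f)/(H − s) = 35100 × (55575.6 − 20) / (55575.6 − 35100) = 35100 × 55555.6 / 20475.6 ≈ 95236 mm ≈ 95.2 m.

95.2 m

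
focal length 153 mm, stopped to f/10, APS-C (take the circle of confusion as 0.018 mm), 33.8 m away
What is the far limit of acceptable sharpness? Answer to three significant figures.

Hyperfocal distance H = f²/(N·c) + f = 153²/(10 × 0.018) + 153 = 23409/0.18 + 153 ≈ 130203.0 mm ≈ 130.2 m.
Far limit Df = s·(H − f)/(H − s) = 33800 × (130203.0 − 153) / (130203.0 − 33800) = 33800 × 130050.0 / 96403.0 ≈ 45597 mm ≈ 45.6 m.

45.6 m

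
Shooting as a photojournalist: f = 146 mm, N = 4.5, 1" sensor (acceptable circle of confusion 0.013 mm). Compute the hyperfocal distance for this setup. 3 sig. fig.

365 m

Hyperfocal distance H = f²/(N·c) + f = 146²/(4.5 × 0.013) + 146 = 21316/0.0585 + 146 ≈ 364522.1 mm ≈ 365 m.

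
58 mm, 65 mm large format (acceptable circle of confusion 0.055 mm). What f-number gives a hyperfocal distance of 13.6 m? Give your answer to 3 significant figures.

Rearrange H = f²/(N·c) + f for N: N = f² / ((H − f)·c).
N = 58² / ((13600 − 58) × 0.055) = 3364 / 744.8 ≈ 4.52.

f/4.52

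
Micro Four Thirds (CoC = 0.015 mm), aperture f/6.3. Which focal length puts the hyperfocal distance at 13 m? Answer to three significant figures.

From H = f²/(N·c) + f, with f ≪ H: f ≈ √(H·N·c) = √(13000 × 6.3 × 0.015) = √1228.5 ≈ 35.05 mm.
Exact: f² + N·c·f − N·c·H = 0 ⇒ f = (−N·c + √((N·c)² + 4·N·c·H))/2 = (−0.0945 + √4914.0)/2 ≈ 35.003 mm ≈ 35.0 mm.

35.0 mm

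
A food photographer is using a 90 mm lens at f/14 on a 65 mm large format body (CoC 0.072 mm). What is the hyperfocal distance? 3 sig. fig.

8.13 m

Hyperfocal distance H = f²/(N·c) + f = 90²/(14 × 0.072) + 90 = 8100/1.008 + 90 ≈ 8125.7 mm ≈ 8.13 m.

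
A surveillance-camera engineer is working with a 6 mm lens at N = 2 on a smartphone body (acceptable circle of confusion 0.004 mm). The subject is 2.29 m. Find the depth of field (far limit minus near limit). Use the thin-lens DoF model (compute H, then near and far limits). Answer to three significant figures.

3.13 m

Hyperfocal distance H = f²/(N·c) + f = 6²/(2 × 0.004) + 6 = 36/0.008 + 6 ≈ 4506.0 mm ≈ 4.506 m.
Near limit Dn = s·(H − f)/(H + s − 2f) = 2290 × (4506.0 − 6) / (4506.0 + 2290 − 2 × 6) = 2290 × 4500.0 / 6784.0 ≈ 1519.0 mm.
Far limit Df = s·(H − f)/(H − s) = 2290 × (4506.0 − 6) / (4506.0 − 2290) = 2290 × 4500.0 / 2216.0 ≈ 4650.3 mm.
Depth of field = Df − Dn = 4650.3 − 1519.0 ≈ 3131.3 mm ≈ 3.13 m.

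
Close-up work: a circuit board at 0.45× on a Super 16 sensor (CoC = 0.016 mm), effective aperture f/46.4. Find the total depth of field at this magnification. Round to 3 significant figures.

7.33 mm

At magnification m, DoF ≈ 2·N_eff·c/m² = 2 × 46.4 × 0.016 / 0.45² = 1.485 / 0.2025 ≈ 7.33 mm.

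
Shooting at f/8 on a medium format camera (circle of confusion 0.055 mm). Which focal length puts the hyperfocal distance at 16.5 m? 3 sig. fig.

85.0 mm

From H = f²/(N·c) + f, with f ≪ H: f ≈ √(H·N·c) = √(16500 × 8 × 0.055) = √7260.0 ≈ 85.21 mm.
Exact: f² + N·c·f − N·c·H = 0 ⇒ f = (−N·c + √((N·c)² + 4·N·c·H))/2 = (−0.44 + √29040)/2 ≈ 84.986 mm ≈ 85.0 mm.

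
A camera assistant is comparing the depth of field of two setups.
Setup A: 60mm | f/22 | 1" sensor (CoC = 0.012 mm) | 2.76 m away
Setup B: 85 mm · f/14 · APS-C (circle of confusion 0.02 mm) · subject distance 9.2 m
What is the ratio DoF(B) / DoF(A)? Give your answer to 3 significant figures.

6.53

Setup A: H = 60²/(22×0.012) + 60 ≈ 13696.4 mm; DoF = Df − Dn = 3441.4 − 2303.8 ≈ 1137.6 mm.
Setup B: H = 85²/(14×0.02) + 85 ≈ 25888.6 mm; DoF = Df − Dn = 14224.9 − 6798.5 ≈ 7426.4 mm.
Ratio = 7426.4 / 1137.6 ≈ 6.53.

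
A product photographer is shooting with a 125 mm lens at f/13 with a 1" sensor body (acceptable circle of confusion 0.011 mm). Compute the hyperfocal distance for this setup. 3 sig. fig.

109 m

Hyperfocal distance H = f²/(N·c) + f = 125²/(13 × 0.011) + 125 = 15625/0.143 + 125 ≈ 109390.7 mm ≈ 109 m.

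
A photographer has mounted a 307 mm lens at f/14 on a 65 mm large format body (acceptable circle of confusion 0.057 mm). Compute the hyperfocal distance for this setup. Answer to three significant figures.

118 m

Hyperfocal distance H = f²/(N·c) + f = 307²/(14 × 0.057) + 307 = 94249/0.798 + 307 ≈ 118413.5 mm ≈ 118 m.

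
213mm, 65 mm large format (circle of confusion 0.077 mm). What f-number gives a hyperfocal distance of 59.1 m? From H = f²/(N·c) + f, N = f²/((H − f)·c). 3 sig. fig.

Rearrange H = f²/(N·c) + f for N: N = f² / ((H − f)·c).
N = 213² / ((59100 − 213) × 0.077) = 45369 / 4534 ≈ 10.

f/10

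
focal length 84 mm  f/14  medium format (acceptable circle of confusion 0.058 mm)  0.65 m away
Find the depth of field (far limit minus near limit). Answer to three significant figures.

85.0 mm

Hyperfocal distance H = f²/(N·c) + f = 84²/(14 × 0.058) + 84 = 7056/0.812 + 84 ≈ 8773.7 mm ≈ 8.774 m.
Near limit Dn = s·(H − f)/(H + s − 2f) = 650 × (8773.7 − 84) / (8773.7 + 650 − 2 × 84) = 650 × 8689.7 / 9255.7 ≈ 610.251 mm.
Far limit Df = s·(H − f)/(H − s) = 650 × (8773.7 − 84) / (8773.7 − 650) = 650 × 8689.7 / 8123.7 ≈ 695.287 mm.
Depth of field = Df − Dn = 695.287 − 610.251 ≈ 85.036 mm.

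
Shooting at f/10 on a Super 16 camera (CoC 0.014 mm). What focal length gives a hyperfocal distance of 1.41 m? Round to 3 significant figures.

From H = f²/(N·c) + f, with f ≪ H: f ≈ √(H·N·c) = √(1410 × 10 × 0.014) = √197.40 ≈ 14.05 mm.
Exact: f² + N·c·f − N·c·H = 0 ⇒ f = (−N·c + √((N·c)² + 4·N·c·H))/2 = (−0.14 + √789.62)/2 ≈ 13.980 mm ≈ 14.0 mm.

14.0 mm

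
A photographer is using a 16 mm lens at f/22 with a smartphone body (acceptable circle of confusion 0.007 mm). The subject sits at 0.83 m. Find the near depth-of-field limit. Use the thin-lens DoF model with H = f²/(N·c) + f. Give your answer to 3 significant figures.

0.557 m

Hyperfocal distance H = f²/(N·c) + f = 16²/(22 × 0.007) + 16 = 256/0.154 + 16 ≈ 1678.3 mm ≈ 1.678 m.
Near limit Dn = s·(H − f)/(H + s − 2f) = 830 × (1678.3 − 16) / (1678.3 + 830 − 2 × 16) = 830 × 1662.3 / 2476.3 ≈ 557.17 mm ≈ 0.557 m.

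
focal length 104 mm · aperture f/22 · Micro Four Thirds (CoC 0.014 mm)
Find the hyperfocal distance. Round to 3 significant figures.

35.2 m

Hyperfocal distance H = f²/(N·c) + f = 104²/(22 × 0.014) + 104 = 10816/0.308 + 104 ≈ 35220.9 mm ≈ 35.2 m.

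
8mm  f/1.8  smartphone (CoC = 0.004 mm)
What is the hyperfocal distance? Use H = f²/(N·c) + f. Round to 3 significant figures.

Hyperfocal distance H = f²/(N·c) + f = 8²/(1.8 × 0.004) + 8 = 64/0.0072 + 8 ≈ 8896.9 mm ≈ 8.90 m.

8.90 m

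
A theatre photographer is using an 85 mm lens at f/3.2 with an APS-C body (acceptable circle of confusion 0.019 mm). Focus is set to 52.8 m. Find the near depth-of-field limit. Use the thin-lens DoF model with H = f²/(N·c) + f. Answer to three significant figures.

Hyperfocal distance H = f²/(N·c) + f = 85²/(3.2 × 0.019) + 85 = 7225/0.0608 + 85 ≈ 118917.2 mm ≈ 118.9 m.
Near limit Dn = s·(H − f)/(H + s − 2f) = 52800 × (118917.2 − 85) / (118917.2 + 52800 − 2 × 85) = 52800 × 118832.2 / 171547.2 ≈ 36575 mm ≈ 36.6 m.

36.6 m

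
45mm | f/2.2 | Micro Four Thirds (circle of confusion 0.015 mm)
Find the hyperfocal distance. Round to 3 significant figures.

61.4 m

Hyperfocal distance H = f²/(N·c) + f = 45²/(2.2 × 0.015) + 45 = 2025/0.033 + 45 ≈ 61408.6 mm ≈ 61.4 m.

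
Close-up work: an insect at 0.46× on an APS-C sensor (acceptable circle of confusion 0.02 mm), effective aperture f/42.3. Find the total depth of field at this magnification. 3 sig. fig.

At magnification m, DoF ≈ 2·N_eff·c/m² = 2 × 42.3 × 0.02 / 0.46² = 1.692 / 0.2116 ≈ 8 mm.

8.00 mm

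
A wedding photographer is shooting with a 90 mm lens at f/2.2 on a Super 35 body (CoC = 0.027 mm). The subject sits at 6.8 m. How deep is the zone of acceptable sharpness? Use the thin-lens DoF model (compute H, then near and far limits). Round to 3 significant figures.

0.671 m

Hyperfocal distance H = f²/(N·c) + f = 90²/(2.2 × 0.027) + 90 = 8100/0.0594 + 90 ≈ 136453.6 mm ≈ 136.5 m.
Near limit Dn = s·(H − f)/(H + s − 2f) = 6800 × (136453.6 − 90) / (136453.6 + 6800 − 2 × 90) = 6800 × 136363.6 / 143073.6 ≈ 6481.09 mm.
Far limit Df = s·(H − f)/(H − s) = 6800 × (136453.6 − 90) / (136453.6 − 6800) = 6800 × 136363.6 / 129653.6 ≈ 7151.92 mm.
Depth of field = Df − Dn = 7151.92 − 6481.09 ≈ 670.83 mm ≈ 0.671 m.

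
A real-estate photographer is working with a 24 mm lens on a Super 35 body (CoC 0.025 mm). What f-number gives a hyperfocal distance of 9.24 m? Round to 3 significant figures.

Rearrange H = f²/(N·c) + f for N: N = f² / ((H − f)·c).
N = 24² / ((9240 − 24) × 0.025) = 576 / 230.4 ≈ 2.50.

f/2.50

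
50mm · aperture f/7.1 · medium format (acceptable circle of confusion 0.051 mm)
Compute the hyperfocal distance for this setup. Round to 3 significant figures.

Hyperfocal distance H = f²/(N·c) + f = 50²/(7.1 × 0.051) + 50 = 2500/0.3621 + 50 ≈ 6954.2 mm ≈ 6.95 m.

6.95 m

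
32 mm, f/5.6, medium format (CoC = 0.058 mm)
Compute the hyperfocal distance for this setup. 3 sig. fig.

3.18 m

Hyperfocal distance H = f²/(N·c) + f = 32²/(5.6 × 0.058) + 32 = 1024/0.3248 + 32 ≈ 3184.7 mm ≈ 3.18 m.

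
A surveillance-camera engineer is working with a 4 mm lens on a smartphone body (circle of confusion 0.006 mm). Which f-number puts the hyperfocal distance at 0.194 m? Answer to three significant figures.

f/14

Rearrange H = f²/(N·c) + f for N: N = f² / ((H − f)·c).
N = 4² / ((194 − 4) × 0.006) = 16 / 1.140 ≈ 14.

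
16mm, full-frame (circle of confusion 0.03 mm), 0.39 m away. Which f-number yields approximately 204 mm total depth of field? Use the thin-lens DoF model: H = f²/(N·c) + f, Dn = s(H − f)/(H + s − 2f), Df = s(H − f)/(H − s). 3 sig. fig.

f/5.61

Write h = H − f = f²/(N·c). The thin-lens limits are Dn = s·h/(h + (s−f)) and Df = s·h/(h − (s−f)), so DoF = Df − Dn = 2·s·(s−f)·h / (h² − (s−f)²).
That is a quadratic in h: DoF·h² − 2·s·(s−f)·h − DoF·(s−f)² = 0 ⇒ h = (s−f)·(s + √(s² + DoF²)) / DoF = 374 × (390 + √(390² + 204²)) / 204 = 374 × (390 + 440.132) / 204 ≈ 1521.9 mm.
Then N = f²/(c·h) = 16² / (0.03 × 1521.9) = 256 / 45.657 ≈ 5.61.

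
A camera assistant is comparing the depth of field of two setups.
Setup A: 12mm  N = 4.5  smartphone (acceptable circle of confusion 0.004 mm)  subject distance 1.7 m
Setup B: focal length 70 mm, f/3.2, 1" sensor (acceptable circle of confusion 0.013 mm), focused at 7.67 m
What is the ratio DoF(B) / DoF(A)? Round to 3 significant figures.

1.32

Setup A: H = 12²/(4.5×0.004) + 12 ≈ 8012.0 mm; DoF = Df − Dn = 2154.63 − 1403.80 ≈ 750.83 mm.
Setup B: H = 70²/(3.2×0.013) + 70 ≈ 117858.5 mm; DoF = Df − Dn = 8199.02 − 7205.11 ≈ 993.91 mm.
Ratio = 993.91 / 750.83 ≈ 1.32.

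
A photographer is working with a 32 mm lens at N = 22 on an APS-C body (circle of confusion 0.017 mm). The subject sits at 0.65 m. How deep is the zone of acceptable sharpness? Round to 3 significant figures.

Hyperfocal distance H = f²/(N·c) + f = 32²/(22 × 0.017) + 32 = 1024/0.374 + 32 ≈ 2770.0 mm ≈ 2.770 m.
Near limit Dn = s·(H − f)/(H + s − 2f) = 650 × (2770.0 − 32) / (2770.0 + 650 − 2 × 32) = 650 × 2738.0 / 3356.0 ≈ 530.30 mm.
Far limit Df = s·(H − f)/(H − s) = 650 × (2770.0 − 32) / (2770.0 − 650) = 650 × 2738.0 / 2120.0 ≈ 839.48 mm.
Depth of field = Df − Dn = 839.48 − 530.30 ≈ 309.18 mm.

309 mm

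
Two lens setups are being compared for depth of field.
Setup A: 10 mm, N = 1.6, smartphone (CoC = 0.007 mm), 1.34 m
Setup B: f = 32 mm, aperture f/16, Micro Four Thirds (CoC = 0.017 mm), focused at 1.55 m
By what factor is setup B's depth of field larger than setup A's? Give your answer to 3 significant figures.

Setup A: H = 10²/(1.6×0.007) + 10 ≈ 8938.6 mm; DoF = Df − Dn = 1574.54 − 1166.27 ≈ 408.27 mm.
Setup B: H = 32²/(16×0.017) + 32 ≈ 3796.7 mm; DoF = Df − Dn = 2597.3 − 1104.6 ≈ 1492.7 mm.
Ratio = 1492.7 / 408.27 ≈ 3.66.

3.66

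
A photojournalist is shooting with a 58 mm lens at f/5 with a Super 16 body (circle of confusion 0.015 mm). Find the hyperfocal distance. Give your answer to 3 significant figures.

44.9 m

Hyperfocal distance H = f²/(N·c) + f = 58²/(5 × 0.015) + 58 = 3364/0.075 + 58 ≈ 44911.3 mm ≈ 44.9 m.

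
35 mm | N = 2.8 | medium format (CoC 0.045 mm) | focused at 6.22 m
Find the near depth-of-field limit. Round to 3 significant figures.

3.80 m

Hyperfocal distance H = f²/(N·c) + f = 35²/(2.8 × 0.045) + 35 = 1225/0.126 + 35 ≈ 9757.2 mm ≈ 9.757 m.
Near limit Dn = s·(H − f)/(H + s − 2f) = 6220 × (9757.2 − 35) / (9757.2 + 6220 − 2 × 35) = 6220 × 9722.2 / 15907.2 ≈ 3801.6 mm ≈ 3.80 m.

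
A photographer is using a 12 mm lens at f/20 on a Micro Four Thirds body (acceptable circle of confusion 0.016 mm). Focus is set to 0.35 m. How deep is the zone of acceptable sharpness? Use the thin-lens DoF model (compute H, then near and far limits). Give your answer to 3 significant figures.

Hyperfocal distance H = f²/(N·c) + f = 12²/(20 × 0.016) + 12 = 144/0.32 + 12 ≈ 462.0 mm ≈ 0.462 m.
Near limit Dn = s·(H − f)/(H + s − 2f) = 350 × (462.0 − 12) / (462.0 + 350 − 2 × 12) = 350 × 450.0 / 788.0 ≈ 199.9 mm.
Far limit Df = s·(H − f)/(H − s) = 350 × (462.0 − 12) / (462.0 − 350) = 350 × 450.0 / 112.0 ≈ 1406.2 mm.
Depth of field = Df − Dn = 1406.2 − 199.9 ≈ 1206.3 mm ≈ 1.21 m.

1.21 m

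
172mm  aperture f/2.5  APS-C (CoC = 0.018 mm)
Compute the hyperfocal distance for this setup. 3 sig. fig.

Hyperfocal distance H = f²/(N·c) + f = 172²/(2.5 × 0.018) + 172 = 29584/0.045 + 172 ≈ 657594.2 mm ≈ 658 m.

658 m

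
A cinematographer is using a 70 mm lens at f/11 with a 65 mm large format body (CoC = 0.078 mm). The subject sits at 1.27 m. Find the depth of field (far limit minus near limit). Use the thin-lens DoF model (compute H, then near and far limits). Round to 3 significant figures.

0.558 m

Hyperfocal distance H = f²/(N·c) + f = 70²/(11 × 0.078) + 70 = 4900/0.858 + 70 ≈ 5781.0 mm ≈ 5.781 m.
Near limit Dn = s·(H − f)/(H + s − 2f) = 1270 × (5781.0 − 70) / (5781.0 + 1270 − 2 × 70) = 1270 × 5711.0 / 6911.0 ≈ 1049.48 mm.
Far limit Df = s·(H − f)/(H − s) = 1270 × (5781.0 − 70) / (5781.0 − 1270) = 1270 × 5711.0 / 4511.0 ≈ 1607.84 mm.
Depth of field = Df − Dn = 1607.84 − 1049.48 ≈ 558.36 mm ≈ 0.558 m.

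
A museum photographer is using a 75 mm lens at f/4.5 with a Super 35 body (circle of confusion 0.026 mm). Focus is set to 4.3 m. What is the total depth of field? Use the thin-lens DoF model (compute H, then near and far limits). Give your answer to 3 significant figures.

Hyperfocal distance H = f²/(N·c) + f = 75²/(4.5 × 0.026) + 75 = 5625/0.117 + 75 ≈ 48151.9 mm ≈ 48.15 m.
Near limit Dn = s·(H − f)/(H + s − 2f) = 4300 × (48151.9 − 75) / (48151.9 + 4300 − 2 × 75) = 4300 × 48076.9 / 52301.9 ≈ 3952.64 mm.
Far limit Df = s·(H − f)/(H − s) = 4300 × (48151.9 − 75) / (48151.9 − 4300) = 4300 × 48076.9 / 43851.9 ≈ 4714.29 mm.
Depth of field = Df − Dn = 4714.29 − 3952.64 ≈ 761.65 mm ≈ 0.762 m.

0.762 m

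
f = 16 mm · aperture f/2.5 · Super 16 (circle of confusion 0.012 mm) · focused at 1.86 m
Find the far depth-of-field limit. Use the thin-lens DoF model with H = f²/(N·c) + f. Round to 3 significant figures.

2.37 m

Hyperfocal distance H = f²/(N·c) + f = 16²/(2.5 × 0.012) + 16 = 256/0.03 + 16 ≈ 8549.3 mm ≈ 8.549 m.
Far limit Df = s·(H − f)/(H − s) = 1860 × (8549.3 − 16) / (8549.3 − 1860) = 1860 × 8533.3 / 6689.3 ≈ 2372.7 mm ≈ 2.37 m.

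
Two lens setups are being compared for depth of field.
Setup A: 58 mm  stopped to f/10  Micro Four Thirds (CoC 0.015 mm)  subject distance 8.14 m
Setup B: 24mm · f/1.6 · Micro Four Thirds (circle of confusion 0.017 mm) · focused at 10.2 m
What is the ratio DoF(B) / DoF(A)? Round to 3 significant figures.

Setup A: H = 58²/(10×0.015) + 58 ≈ 22484.7 mm; DoF = Df − Dn = 12726.2 − 5983.6 ≈ 6742.6 mm.
Setup B: H = 24²/(1.6×0.017) + 24 ≈ 21200.5 mm; DoF = Df − Dn = 19636 − 6889 ≈ 12747 mm.
Ratio = 12747 / 6742.6 ≈ 1.89.

1.89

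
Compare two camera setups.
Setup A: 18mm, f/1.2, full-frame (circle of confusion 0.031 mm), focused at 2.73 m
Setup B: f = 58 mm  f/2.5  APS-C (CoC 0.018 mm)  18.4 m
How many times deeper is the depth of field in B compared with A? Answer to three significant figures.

5.10

Setup A: H = 18²/(1.2×0.031) + 18 ≈ 8727.7 mm; DoF = Df − Dn = 3964.4 − 2081.8 ≈ 1882.6 mm.
Setup B: H = 58²/(2.5×0.018) + 58 ≈ 74813.6 mm; DoF = Df − Dn = 24382.5 − 14774.8 ≈ 9607.7 mm.
Ratio = 9607.7 / 1882.6 ≈ 5.10.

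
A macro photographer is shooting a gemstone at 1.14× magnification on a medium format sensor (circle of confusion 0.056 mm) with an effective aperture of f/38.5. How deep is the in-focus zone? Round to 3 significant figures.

3.32 mm

At magnification m, DoF ≈ 2·N_eff·c/m² = 2 × 38.5 × 0.056 / 1.14² = 4.312 / 1.3 ≈ 3.32 mm.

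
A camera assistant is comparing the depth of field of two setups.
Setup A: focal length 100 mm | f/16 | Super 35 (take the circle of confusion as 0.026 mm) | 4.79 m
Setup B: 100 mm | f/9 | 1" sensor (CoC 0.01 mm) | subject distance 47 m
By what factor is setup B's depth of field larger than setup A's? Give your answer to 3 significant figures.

Setup A: H = 100²/(16×0.026) + 100 ≈ 24138.5 mm; DoF = Df − Dn = 5951.1 − 4008.0 ≈ 1943.1 mm.
Setup B: H = 100²/(9×0.01) + 100 ≈ 111211.1 mm; DoF = Df − Dn = 81329 − 33050 ≈ 48279 mm.
Ratio = 48279 / 1943.1 ≈ 24.8.

24.8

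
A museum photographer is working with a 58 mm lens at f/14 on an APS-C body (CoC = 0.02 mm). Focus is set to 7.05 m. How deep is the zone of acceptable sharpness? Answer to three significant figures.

Hyperfocal distance H = f²/(N·c) + f = 58²/(14 × 0.02) + 58 = 3364/0.28 + 58 ≈ 12072.3 mm ≈ 12.07 m.
Near limit Dn = s·(H − f)/(H + s − 2f) = 7050 × (12072.3 − 58) / (12072.3 + 7050 − 2 × 58) = 7050 × 12014.3 / 19006.3 ≈ 4456 mm.
Far limit Df = s·(H − f)/(H − s) = 7050 × (12072.3 − 58) / (12072.3 − 7050) = 7050 × 12014.3 / 5022.3 ≈ 16865 mm.
Depth of field = Df − Dn = 16865 − 4456 ≈ 12409 mm ≈ 12.4 m.

12.4 m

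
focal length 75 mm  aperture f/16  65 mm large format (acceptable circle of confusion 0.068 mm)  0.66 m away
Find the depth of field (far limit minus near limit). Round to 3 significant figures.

Hyperfocal distance H = f²/(N·c) + f = 75²/(16 × 0.068) + 75 = 5625/1.088 + 75 ≈ 5245.0 mm ≈ 5.245 m.
Near limit Dn = s·(H − f)/(H + s − 2f) = 660 × (5245.0 − 75) / (5245.0 + 660 − 2 × 75) = 660 × 5170.0 / 5755.0 ≈ 592.91 mm.
Far limit Df = s·(H − f)/(H − s) = 660 × (5245.0 − 75) / (5245.0 − 660) = 660 × 5170.0 / 4585.0 ≈ 744.21 mm.
Depth of field = Df − Dn = 744.21 − 592.91 ≈ 151.30 mm.

151 mm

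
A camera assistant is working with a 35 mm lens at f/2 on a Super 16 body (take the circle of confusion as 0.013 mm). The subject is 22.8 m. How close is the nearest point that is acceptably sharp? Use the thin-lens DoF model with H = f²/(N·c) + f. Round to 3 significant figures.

Hyperfocal distance H = f²/(N·c) + f = 35²/(2 × 0.013) + 35 = 1225/0.026 + 35 ≈ 47150.4 mm ≈ 47.15 m.
Near limit Dn = s·(H − f)/(H + s − 2f) = 22800 × (47150.4 − 35) / (47150.4 + 22800 − 2 × 35) = 22800 × 47115.4 / 69880.4 ≈ 15372 mm ≈ 15.4 m.

15.4 m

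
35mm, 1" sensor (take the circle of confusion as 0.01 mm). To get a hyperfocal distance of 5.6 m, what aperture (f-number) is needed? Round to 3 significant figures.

Rearrange H = f²/(N·c) + f for N: N = f² / ((H − f)·c).
N = 35² / ((5600 − 35) × 0.01) = 1225 / 55.65 ≈ 22.

f/22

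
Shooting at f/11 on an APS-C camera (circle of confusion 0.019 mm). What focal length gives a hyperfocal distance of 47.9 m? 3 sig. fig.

100 mm

From H = f²/(N·c) + f, with f ≪ H: f ≈ √(H·N·c) = √(47900 × 11 × 0.019) = √10011 ≈ 100.1 mm.
The +f correction barely moves this — solving exactly, f² + N·c·f − N·c·H = 0 ⇒ f = (−N·c + √((N·c)² + 4·N·c·H))/2 = (−0.209 + √40044)/2 ≈ 99.951 mm, so f ≈ 100 mm.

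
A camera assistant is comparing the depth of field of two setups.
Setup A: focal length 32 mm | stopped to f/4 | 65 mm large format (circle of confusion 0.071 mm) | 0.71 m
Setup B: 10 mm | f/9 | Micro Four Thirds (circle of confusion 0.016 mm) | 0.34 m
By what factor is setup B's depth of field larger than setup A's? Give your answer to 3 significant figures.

Setup A: H = 32²/(4×0.071) + 32 ≈ 3637.6 mm; DoF = Df − Dn = 874.43 − 597.62 ≈ 276.81 mm.
Setup B: H = 10²/(9×0.016) + 10 ≈ 704.4 mm; DoF = Df − Dn = 647.87 − 230.48 ≈ 417.39 mm.
Ratio = 417.39 / 276.81 ≈ 1.51.

1.51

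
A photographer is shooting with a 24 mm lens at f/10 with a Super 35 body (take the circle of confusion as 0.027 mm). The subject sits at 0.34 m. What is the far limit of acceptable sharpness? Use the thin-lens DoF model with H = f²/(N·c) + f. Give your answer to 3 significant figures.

Hyperfocal distance H = f²/(N·c) + f = 24²/(10 × 0.027) + 24 = 576/0.27 + 24 ≈ 2157.3 mm ≈ 2.157 m.
Far limit Df = s·(H − f)/(H − s) = 340 × (2157.3 − 24) / (2157.3 − 340) = 340 × 2133.3 / 1817.3 ≈ 399.12 mm.

399 mm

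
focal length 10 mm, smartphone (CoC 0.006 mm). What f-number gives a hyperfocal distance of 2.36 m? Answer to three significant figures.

Rearrange H = f²/(N·c) + f for N: N = f² / ((H − f)·c).
N = 10² / ((2360 − 10) × 0.006) = 100 / 14.10 ≈ 7.09.

f/7.09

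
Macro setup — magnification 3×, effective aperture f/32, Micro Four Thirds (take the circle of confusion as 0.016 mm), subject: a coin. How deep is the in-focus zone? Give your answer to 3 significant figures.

0.114 mm

At magnification m, DoF ≈ 2·N_eff·c/m² = 2 × 32 × 0.016 / 3² = 1.024 / 9 ≈ 0.114 mm.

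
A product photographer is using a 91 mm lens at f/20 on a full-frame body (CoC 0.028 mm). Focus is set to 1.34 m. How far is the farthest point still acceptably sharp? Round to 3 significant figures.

1.46 m

Hyperfocal distance H = f²/(N·c) + f = 91²/(20 × 0.028) + 91 = 8281/0.56 + 91 ≈ 14878.5 mm ≈ 14.88 m.
Far limit Df = s·(H − f)/(H − s) = 1340 × (14878.5 − 91) / (14878.5 − 1340) = 1340 × 14787.5 / 13538.5 ≈ 1463.6 mm ≈ 1.46 m.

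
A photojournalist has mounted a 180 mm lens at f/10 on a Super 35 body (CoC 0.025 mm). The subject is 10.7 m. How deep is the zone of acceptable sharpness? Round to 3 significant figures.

Hyperfocal distance H = f²/(N·c) + f = 180²/(10 × 0.025) + 180 = 32400/0.25 + 180 ≈ 129780.0 mm ≈ 129.8 m.
Near limit Dn = s·(H − f)/(H + s − 2f) = 10700 × (129780.0 − 180) / (129780.0 + 10700 − 2 × 180) = 10700 × 129600.0 / 140120.0 ≈ 9896.7 mm.
Far limit Df = s·(H − f)/(H − s) = 10700 × (129780.0 − 180) / (129780.0 − 10700) = 10700 × 129600.0 / 119080.0 ≈ 11645.3 mm.
Depth of field = Df − Dn = 11645.3 − 9896.7 ≈ 1748.6 mm ≈ 1.75 m.

1.75 m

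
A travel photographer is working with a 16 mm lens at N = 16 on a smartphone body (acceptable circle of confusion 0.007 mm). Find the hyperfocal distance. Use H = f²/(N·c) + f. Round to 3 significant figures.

Hyperfocal distance H = f²/(N·c) + f = 16²/(16 × 0.007) + 16 = 256/0.112 + 16 ≈ 2301.7 mm ≈ 2.30 m.

2.30 m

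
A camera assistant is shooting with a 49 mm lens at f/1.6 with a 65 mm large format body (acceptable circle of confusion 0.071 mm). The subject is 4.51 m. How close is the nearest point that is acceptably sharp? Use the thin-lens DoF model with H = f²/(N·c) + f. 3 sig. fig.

Hyperfocal distance H = f²/(N·c) + f = 49²/(1.6 × 0.071) + 49 = 2401/0.1136 + 49 ≈ 21184.6 mm ≈ 21.18 m.
Near limit Dn = s·(H − f)/(H + s − 2f) = 4510 × (21184.6 − 49) / (21184.6 + 4510 − 2 × 49) = 4510 × 21135.6 / 25596.6 ≈ 3724.0 mm ≈ 3.72 m.

3.72 m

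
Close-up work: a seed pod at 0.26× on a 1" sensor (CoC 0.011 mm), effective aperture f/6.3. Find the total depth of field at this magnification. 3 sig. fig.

At magnification m, DoF ≈ 2·N_eff·c/m² = 2 × 6.3 × 0.011 / 0.26² = 0.1386 / 0.0676 ≈ 2.05 mm.

2.05 mm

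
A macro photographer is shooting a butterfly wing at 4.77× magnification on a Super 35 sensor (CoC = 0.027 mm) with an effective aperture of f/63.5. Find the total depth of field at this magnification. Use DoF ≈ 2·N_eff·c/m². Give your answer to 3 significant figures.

0.151 mm

At magnification m, DoF ≈ 2·N_eff·c/m² = 2 × 63.5 × 0.027 / 4.77² = 3.429 / 22.75 ≈ 0.151 mm.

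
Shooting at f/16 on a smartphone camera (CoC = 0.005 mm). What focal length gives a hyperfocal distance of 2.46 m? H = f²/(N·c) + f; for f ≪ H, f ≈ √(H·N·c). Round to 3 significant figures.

From H = f²/(N·c) + f, with f ≪ H: f ≈ √(H·N·c) = √(2460 × 16 × 0.005) = √196.80 ≈ 14.03 mm.
The +f correction barely moves this — solving exactly, f² + N·c·f − N·c·H = 0 ⇒ f = (−N·c + √((N·c)² + 4·N·c·H))/2 = (−0.08 + √787.21)/2 ≈ 13.989 mm, so f ≈ 14.0 mm.

14.0 mm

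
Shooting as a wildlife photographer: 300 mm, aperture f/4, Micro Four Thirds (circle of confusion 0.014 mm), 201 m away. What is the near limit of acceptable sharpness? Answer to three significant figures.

Hyperfocal distance H = f²/(N·c) + f = 300²/(4 × 0.014) + 300 = 90000/0.056 + 300 ≈ 1607442.9 mm ≈ 1607 m.
Near limit Dn = s·(H − f)/(H + s − 2f) = 201000 × (1607442.9 − 300) / (1607442.9 + 201000 − 2 × 300) = 201000 × 1607142.9 / 1807842.9 ≈ 178686 mm ≈ 179 m.

179 m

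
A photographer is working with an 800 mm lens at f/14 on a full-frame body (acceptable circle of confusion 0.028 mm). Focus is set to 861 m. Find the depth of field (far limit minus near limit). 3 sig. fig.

Hyperfocal distance H = f²/(N·c) + f = 800²/(14 × 0.028) + 800 = 640000/0.392 + 800 ≈ 1633453.1 mm ≈ 1633 m.
Near limit Dn = s·(H − f)/(H + s − 2f) = 861000 × (1633453.1 − 800) / (1633453.1 + 861000 − 2 × 800) = 861000 × 1632653.1 / 2492853.1 ≈ 563898 mm.
Far limit Df = s·(H − f)/(H − s) = 861000 × (1633453.1 − 800) / (1633453.1 − 861000) = 861000 × 1632653.1 / 772453.1 ≈ 1819805 mm.
Depth of field = Df − Dn = 1819805 − 563898 ≈ 1255907 mm ≈ 1260 m.

1260 m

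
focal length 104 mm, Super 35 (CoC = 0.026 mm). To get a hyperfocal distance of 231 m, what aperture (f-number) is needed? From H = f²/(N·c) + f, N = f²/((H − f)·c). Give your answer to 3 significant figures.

Rearrange H = f²/(N·c) + f for N: N = f² / ((H − f)·c).
N = 104² / ((231000 − 104) × 0.026) = 10816 / 6003 ≈ 1.80.

f/1.80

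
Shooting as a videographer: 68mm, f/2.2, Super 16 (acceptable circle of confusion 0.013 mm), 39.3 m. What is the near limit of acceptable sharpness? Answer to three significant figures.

31.6 m

Hyperfocal distance H = f²/(N·c) + f = 68²/(2.2 × 0.013) + 68 = 4624/0.0286 + 68 ≈ 161746.3 mm ≈ 161.7 m.
Near limit Dn = s·(H − f)/(H + s − 2f) = 39300 × (161746.3 − 68) / (161746.3 + 39300 − 2 × 68) = 39300 × 161678.3 / 200910.3 ≈ 31626 mm ≈ 31.6 m.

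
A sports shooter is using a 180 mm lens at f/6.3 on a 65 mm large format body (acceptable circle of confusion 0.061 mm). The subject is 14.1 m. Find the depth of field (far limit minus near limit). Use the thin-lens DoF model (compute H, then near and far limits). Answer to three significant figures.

Hyperfocal distance H = f²/(N·c) + f = 180²/(6.3 × 0.061) + 180 = 32400/0.3843 + 180 ≈ 84489.1 mm ≈ 84.49 m.
Near limit Dn = s·(H − f)/(H + s − 2f) = 14100 × (84489.1 − 180) / (84489.1 + 14100 − 2 × 180) = 14100 × 84309.1 / 98229.1 ≈ 12101.9 mm.
Far limit Df = s·(H − f)/(H − s) = 14100 × (84489.1 − 180) / (84489.1 − 14100) = 14100 × 84309.1 / 70389.1 ≈ 16888.4 mm.
Depth of field = Df − Dn = 16888.4 − 12101.9 ≈ 4786.5 mm ≈ 4.79 m.

4.79 m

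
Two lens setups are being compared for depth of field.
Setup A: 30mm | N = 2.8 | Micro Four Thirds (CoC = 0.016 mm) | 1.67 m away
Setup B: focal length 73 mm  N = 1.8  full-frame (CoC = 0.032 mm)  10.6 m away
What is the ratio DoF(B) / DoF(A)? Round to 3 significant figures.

8.90

Setup A: H = 30²/(2.8×0.016) + 30 ≈ 20119.3 mm; DoF = Df − Dn = 1818.45 − 1543.96 ≈ 274.49 mm.
Setup B: H = 73²/(1.8×0.032) + 73 ≈ 92590.4 mm; DoF = Df − Dn = 11961.0 − 9517.1 ≈ 2443.9 mm.
Ratio = 2443.9 / 274.49 ≈ 8.90.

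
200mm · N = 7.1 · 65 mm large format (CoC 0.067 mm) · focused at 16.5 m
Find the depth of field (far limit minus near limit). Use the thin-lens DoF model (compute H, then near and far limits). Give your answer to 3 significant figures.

Hyperfocal distance H = f²/(N·c) + f = 200²/(7.1 × 0.067) + 200 = 40000/0.4757 + 200 ≈ 84286.6 mm ≈ 84.29 m.
Near limit Dn = s·(H − f)/(H + s − 2f) = 16500 × (84286.6 − 200) / (84286.6 + 16500 − 2 × 200) = 16500 × 84086.6 / 100386.6 ≈ 13820.9 mm.
Far limit Df = s·(H − f)/(H − s) = 16500 × (84286.6 − 200) / (84286.6 − 16500) = 16500 × 84086.6 / 67786.6 ≈ 20467.6 mm.
Depth of field = Df − Dn = 20467.6 − 13820.9 ≈ 6646.7 mm ≈ 6.65 m.

6.65 m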